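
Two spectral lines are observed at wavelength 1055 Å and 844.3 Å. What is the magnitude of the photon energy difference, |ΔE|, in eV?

Using E = hc/λ: E₁ = 1.8829e-18 J, E₂ = 2.3528e-18 J.
|ΔE| = |1.8829e-18 − 2.3528e-18| = 4.70e-19 J = 2.93 eV.

2.93 eV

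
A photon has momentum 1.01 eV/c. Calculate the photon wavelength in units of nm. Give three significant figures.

Take h = 6.62607015 × 10^-34 J·s, c = 2.99792458 × 10^8 m/s, 1 eV = 1.602176634 × 10^-19 J.
First convert: p = 1.01 eV/c = 5.3977 × 10^-28 kg·m/s.
For a photon λ = h/p, so λ = 1.228 × 10^-6 m.
Converting to nm: λ = 1228 nm ≈ 1230 nm.

1230 nm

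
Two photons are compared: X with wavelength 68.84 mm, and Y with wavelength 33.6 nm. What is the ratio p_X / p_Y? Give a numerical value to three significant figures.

p_X = 9.625e-33 kg·m/s (from wavelength = 68.84 mm, via p = h/λ).
p_Y = 1.972e-26 kg·m/s (from wavelength = 33.6 nm, via p = h/λ).
Ratio = 9.625e-33 / 1.972e-26 = 4.88e-7.

4.88e-7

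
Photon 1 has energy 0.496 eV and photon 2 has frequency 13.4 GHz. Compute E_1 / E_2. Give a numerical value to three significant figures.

8950

E_1 = 7.947 × 10^-20 J (from energy = 0.496 eV, via E given directly).
E_2 = 8.879 × 10^-24 J (from frequency = 13.4 GHz, via E = hf).
Ratio = 7.947 × 10^-20 / 8.879 × 10^-24 = 8950.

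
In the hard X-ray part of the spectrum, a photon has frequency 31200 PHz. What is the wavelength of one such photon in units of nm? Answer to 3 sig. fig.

In SI units: f = 31200 PHz = 3.12 × 10^19 Hz.
Since λ = c/f for a photon, λ = 9.609 × 10^-12 m.
Converting to nm: λ = 0.009609 nm ≈ 9.61 × 10^-3 nm.

9.61 × 10^-3 nm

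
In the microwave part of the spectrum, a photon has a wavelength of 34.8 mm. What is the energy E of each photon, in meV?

In SI units: λ = 34.8 mm = 0.0348 m.
Since E = hc/λ for a photon, E = 5.708 × 10^-24 J.
Converting to meV: E = 0.03563 meV ≈ 0.0356 meV.

0.0356 meV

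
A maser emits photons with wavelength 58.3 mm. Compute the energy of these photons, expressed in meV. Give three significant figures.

First convert: λ = 58.3 mm = 0.0583 m.
For a photon E = hc/λ, so E = 3.407e-24 J.
Converting to meV: E = 0.02127 meV ≈ 0.0213 meV.

0.0213 meV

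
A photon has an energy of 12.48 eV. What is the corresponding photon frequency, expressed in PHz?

3.02 PHz

(h = 6.62607015e-34 J·s, 1 eV = 1.602176634e-19 J.)
First convert: E = 12.48 eV = 1.9995e-18 J.
For a photon f = E/h, so f = 3.018e15 Hz.
Converting to PHz: f = 3.018 PHz ≈ 3.02 PHz.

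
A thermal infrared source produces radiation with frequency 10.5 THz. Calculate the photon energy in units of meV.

43.4 meV

Take h = 6.62607015e-34 J·s, 1 eV = 1.602176634e-19 J.
Convert to SI: f = 10.5 THz = 1.05e13 Hz.
For a photon E = hf, so E = 6.957e-21 J.
Converting to meV: E = 43.42 meV ≈ 43.4 meV.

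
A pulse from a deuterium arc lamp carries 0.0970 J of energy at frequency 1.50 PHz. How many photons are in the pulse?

Per-photon energy: E = 9.939e-19 J (from frequency = 1.50 PHz).
N = E_total / E_photon = 0.0970 J / 9.939e-19 J = 9.76e16.

9.76e16 photons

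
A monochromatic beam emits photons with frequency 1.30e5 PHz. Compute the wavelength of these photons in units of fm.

In SI units: f = 1.30e5 PHz = 1.30e20 Hz.
The photon relation is λ = c/f, giving λ = 2.306e-12 m.
Converting to fm: λ = 2306 fm ≈ 2310 fm.

2310 fm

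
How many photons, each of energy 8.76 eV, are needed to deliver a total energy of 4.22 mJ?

3.01 × 10^15 photons

Per-photon energy: E = 1.404 × 10^-18 J (from energy = 8.76 eV).
N = E_total / E_photon = 0.00422 J / 1.404 × 10^-18 J = 3.01 × 10^15.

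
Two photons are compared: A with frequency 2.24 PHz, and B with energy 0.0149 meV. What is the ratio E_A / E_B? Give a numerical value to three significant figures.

6.22e5

E_A = 1.484e-18 J (from frequency = 2.24 PHz, via E = hf).
E_B = 2.387e-24 J (from energy = 0.0149 meV, via E given directly).
Ratio = 1.484e-18 / 2.387e-24 = 6.22e5.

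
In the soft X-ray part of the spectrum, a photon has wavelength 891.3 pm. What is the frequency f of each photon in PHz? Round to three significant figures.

336 PHz

Take c = 2.99792458·10^8 m/s.
In SI units: λ = 891.3 pm = 8.913·10^-10 m.
Since f = c/λ for a photon, f = 3.364·10^17 Hz.
Converting to PHz: f = 336.4 PHz ≈ 336 PHz.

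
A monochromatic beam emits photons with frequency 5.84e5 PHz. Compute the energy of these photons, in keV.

2420 keV

(h = 6.62607015e-34 J·s, 1 eV = 1.602176634e-19 J.)
In SI units: f = 5.84e5 PHz = 5.84e20 Hz.
Since E = hf for a photon, E = 3.870e-13 J.
Converting to keV: E = 2415 keV ≈ 2420 keV.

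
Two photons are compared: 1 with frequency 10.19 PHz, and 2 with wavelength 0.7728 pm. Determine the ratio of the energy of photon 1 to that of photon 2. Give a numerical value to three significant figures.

E_1 = 6.752e-18 J (from frequency = 10.19 PHz, via E = hf).
E_2 = 2.570e-13 J (from wavelength = 0.7728 pm, via E = hc/λ).
Ratio = 6.752e-18 / 2.570e-13 = 2.63e-5.

2.63e-5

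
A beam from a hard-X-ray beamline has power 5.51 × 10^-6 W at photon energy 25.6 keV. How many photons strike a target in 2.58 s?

3.47 × 10^9 photons

Total energy: E_total = P·t = 5.51 × 10^-6 × 2.58 = 1.422 × 10^-5 J.
Per-photon energy: E = 4.102 × 10^-15 J.
N = E_total / E_photon = 3.47 × 10^9.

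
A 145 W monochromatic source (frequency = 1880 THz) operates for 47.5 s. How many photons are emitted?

Total energy: E_total = P·t = 145 × 47.5 = 6888 J.
Per-photon energy: E = 1.246e-18 J.
N = E_total / E_photon = 5.53e21.

5.53e21 photons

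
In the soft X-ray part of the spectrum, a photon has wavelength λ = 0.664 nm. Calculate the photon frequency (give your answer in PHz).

451 PHz

Convert to SI: λ = 0.664 nm = 6.64e-10 m.
Apply f = c/λ: f = 4.515e17 Hz.
Converting to PHz: f = 451.5 PHz ≈ 451 PHz.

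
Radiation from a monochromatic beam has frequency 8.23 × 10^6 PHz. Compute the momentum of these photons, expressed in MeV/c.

First convert: f = 8.23 × 10^6 PHz = 8.23 × 10^21 Hz.
Apply p = hf/c: p = 1.819 × 10^-20 kg·m/s.
Converting to MeV/c: p = 34.04 MeV/c ≈ 34.0 MeV/c.

34.0 MeV/c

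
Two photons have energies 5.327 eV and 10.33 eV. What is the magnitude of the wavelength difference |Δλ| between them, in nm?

113 nm

Using λ = hc/E: λ₁ = 2.3275 × 10^-7 m, λ₂ = 1.2002 × 10^-7 m.
|Δλ| = |2.3275 × 10^-7 − 1.2002 × 10^-7| = 1.13 × 10^-7 m = 113 nm.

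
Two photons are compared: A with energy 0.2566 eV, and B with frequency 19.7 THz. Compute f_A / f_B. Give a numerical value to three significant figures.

3.15

f_A = 6.205e13 Hz (from energy = 0.2566 eV, via f = E/h).
f_B = 1.970e13 Hz (from frequency = 19.7 THz, via f given directly).
Ratio = 6.205e13 / 1.970e13 = 3.15.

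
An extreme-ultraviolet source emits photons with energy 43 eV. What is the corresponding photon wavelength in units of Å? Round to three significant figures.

(h = 6.62607015 × 10^-34 J·s, c = 2.99792458 × 10^8 m/s, 1 eV = 1.602176634 × 10^-19 J.)
Convert to SI: E = 43 eV = 6.8894 × 10^-18 J.
The photon relation is λ = hc/E, giving λ = 2.883 × 10^-8 m.
Converting to Å: λ = 288.3 Å ≈ 288 Å.

288 Å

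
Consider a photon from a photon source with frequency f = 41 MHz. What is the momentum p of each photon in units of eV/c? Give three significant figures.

1.70 × 10^-7 eV/c

(h = 6.62607015 × 10^-34 J·s, c = 2.99792458 × 10^8 m/s, 1 eV = 1.602176634 × 10^-19 J.)
In SI units: f = 41 MHz = 4.1 × 10^7 Hz.
For a photon p = hf/c, so p = 9.062 × 10^-35 kg·m/s.
Converting to eV/c: p = 1.696 × 10^-7 eV/c ≈ 1.70 × 10^-7 eV/c.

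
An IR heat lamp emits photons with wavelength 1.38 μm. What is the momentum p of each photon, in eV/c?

0.898 eV/c

Take h = 6.62607015 × 10^-34 J·s, c = 2.99792458 × 10^8 m/s, 1 eV = 1.602176634 × 10^-19 J.
In SI units: λ = 1.38 μm = 1.38 × 10^-6 m.
Apply p = h/λ: p = 4.802 × 10^-28 kg·m/s.
Converting to eV/c: p = 0.8984 eV/c ≈ 0.898 eV/c.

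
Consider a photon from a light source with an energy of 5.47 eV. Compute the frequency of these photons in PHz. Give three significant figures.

Use h = 6.62607015 × 10^-34 J·s, 1 eV = 1.602176634 × 10^-19 J.
Convert to SI: E = 5.47 eV = 8.7639 × 10^-19 J.
Apply f = E/h: f = 1.323 × 10^15 Hz.
Converting to PHz: f = 1.323 PHz ≈ 1.32 PHz.

1.32 PHz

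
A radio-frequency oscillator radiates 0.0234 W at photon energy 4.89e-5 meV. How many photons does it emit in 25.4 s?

Total energy: E_total = P·t = 0.0234 × 25.4 = 0.5944 J.
Per-photon energy: E = 7.835e-27 J.
N = E_total / E_photon = 7.59e25.

7.59e25 photons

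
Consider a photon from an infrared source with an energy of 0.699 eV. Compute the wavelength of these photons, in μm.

(h = 6.62607015e-34 J·s, c = 2.99792458e8 m/s, 1 eV = 1.602176634e-19 J.)
In SI units: E = 0.699 eV = 1.1199e-19 J.
For a photon λ = hc/E, so λ = 1.774e-6 m.
Converting to μm: λ = 1.774 μm ≈ 1.77 μm.

1.77 μm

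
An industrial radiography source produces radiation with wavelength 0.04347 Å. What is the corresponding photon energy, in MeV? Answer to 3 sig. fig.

0.285 MeV

Take h = 6.62607015e-34 J·s, c = 2.99792458e8 m/s, 1 eV = 1.602176634e-19 J.
First convert: λ = 0.04347 Å = 4.347e-12 m.
The photon relation is E = hc/λ, giving E = 4.570e-14 J.
Converting to MeV: E = 0.2852 MeV ≈ 0.285 MeV.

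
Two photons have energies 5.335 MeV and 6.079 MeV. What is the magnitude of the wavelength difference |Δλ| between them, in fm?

28.4 fm

Using λ = hc/E: λ₁ = 2.3240·10^-13 m, λ₂ = 2.0395·10^-13 m.
|Δλ| = |2.3240·10^-13 − 2.0395·10^-13| = 2.84·10^-14 m = 28.4 fm.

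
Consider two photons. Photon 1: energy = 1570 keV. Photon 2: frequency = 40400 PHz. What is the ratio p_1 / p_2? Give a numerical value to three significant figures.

p_1 = 8.391e-22 kg·m/s (from energy = 1570 keV, via p = E/c).
p_2 = 8.929e-23 kg·m/s (from frequency = 40400 PHz, via p = hf/c).
Ratio = 8.391e-22 / 8.929e-23 = 9.40.

9.40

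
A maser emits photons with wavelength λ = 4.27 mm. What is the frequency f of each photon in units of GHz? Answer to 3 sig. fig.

In SI units: λ = 4.27 mm = 0.00427 m.
Apply f = c/λ: f = 7.021 × 10^10 Hz.
Converting to GHz: f = 70.21 GHz ≈ 70.2 GHz.

70.2 GHz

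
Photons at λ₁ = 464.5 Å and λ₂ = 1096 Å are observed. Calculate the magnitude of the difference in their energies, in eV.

15.4 eV

Using E = hc/λ: E₁ = 4.2765 × 10^-18 J, E₂ = 1.8125 × 10^-18 J.
|ΔE| = |4.2765 × 10^-18 − 1.8125 × 10^-18| = 2.46 × 10^-18 J = 15.4 eV.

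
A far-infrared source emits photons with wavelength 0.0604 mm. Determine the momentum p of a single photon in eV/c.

0.0205 eV/c

Take h = 6.62607015 × 10^-34 J·s, c = 2.99792458 × 10^8 m/s, 1 eV = 1.602176634 × 10^-19 J.
In SI units: λ = 0.0604 mm = 6.04 × 10^-5 m.
Since p = h/λ for a photon, p = 1.097 × 10^-29 kg·m/s.
Converting to eV/c: p = 0.02053 eV/c ≈ 0.0205 eV/c.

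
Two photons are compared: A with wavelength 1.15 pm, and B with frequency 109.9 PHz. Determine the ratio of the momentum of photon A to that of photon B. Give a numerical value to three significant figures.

p_A = 5.762e-22 kg·m/s (from wavelength = 1.15 pm, via p = h/λ).
p_B = 2.429e-25 kg·m/s (from frequency = 109.9 PHz, via p = hf/c).
Ratio = 5.762e-22 / 2.429e-25 = 2370.

2370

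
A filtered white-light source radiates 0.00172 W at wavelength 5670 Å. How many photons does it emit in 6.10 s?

2.99 × 10^16 photons

Total energy: E_total = P·t = 0.00172 × 6.10 = 0.01049 J.
Per-photon energy: E = 3.503 × 10^-19 J.
N = E_total / E_photon = 2.99 × 10^16.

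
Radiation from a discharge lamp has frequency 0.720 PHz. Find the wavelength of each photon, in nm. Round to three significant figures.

416 nm

Use c = 2.99792458 × 10^8 m/s.
First convert: f = 0.720 PHz = 7.20 × 10^14 Hz.
The photon relation is λ = c/f, giving λ = 4.164 × 10^-7 m.
Converting to nm: λ = 416.4 nm ≈ 416 nm.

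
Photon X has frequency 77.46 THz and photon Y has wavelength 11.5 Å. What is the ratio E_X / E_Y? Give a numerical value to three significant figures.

2.97e-4

E_X = 5.133e-20 J (from frequency = 77.46 THz, via E = hf).
E_Y = 1.727e-16 J (from wavelength = 11.5 Å, via E = hc/λ).
Ratio = 5.133e-20 / 1.727e-16 = 2.97e-4.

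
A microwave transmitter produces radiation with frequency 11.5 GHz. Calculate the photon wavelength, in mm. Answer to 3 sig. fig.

26.1 mm

In SI units: f = 11.5 GHz = 1.15e10 Hz.
Since λ = c/f for a photon, λ = 0.02607 m.
Converting to mm: λ = 26.07 mm ≈ 26.1 mm.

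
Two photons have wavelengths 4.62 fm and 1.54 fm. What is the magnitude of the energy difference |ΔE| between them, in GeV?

0.537 GeV

Using E = hc/λ: E₁ = 4.300e-11 J, E₂ = 1.290e-10 J.
|ΔE| = |4.300e-11 − 1.290e-10| = 8.60e-11 J = 0.537 GeV.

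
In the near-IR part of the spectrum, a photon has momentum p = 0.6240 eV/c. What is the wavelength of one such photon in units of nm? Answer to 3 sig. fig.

Use h = 6.62607015 × 10^-34 J·s, c = 2.99792458 × 10^8 m/s, 1 eV = 1.602176634 × 10^-19 J.
In SI units: p = 0.6240 eV/c = 3.3348 × 10^-28 kg·m/s.
For a photon λ = h/p, so λ = 1.987 × 10^-6 m.
Converting to nm: λ = 1987 nm ≈ 1990 nm.

1990 nm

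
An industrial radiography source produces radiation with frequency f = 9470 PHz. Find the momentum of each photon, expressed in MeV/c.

Convert to SI: f = 9470 PHz = 9.47e18 Hz.
For a photon p = hf/c, so p = 2.093e-23 kg·m/s.
Converting to MeV/c: p = 0.03916 MeV/c ≈ 0.0392 MeV/c.

0.0392 MeV/c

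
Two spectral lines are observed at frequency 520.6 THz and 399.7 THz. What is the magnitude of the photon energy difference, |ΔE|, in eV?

0.500 eV

Using E = hf: E₁ = 3.4495 × 10^-19 J, E₂ = 2.6484 × 10^-19 J.
|ΔE| = |3.4495 × 10^-19 − 2.6484 × 10^-19| = 8.01 × 10^-20 J = 0.500 eV.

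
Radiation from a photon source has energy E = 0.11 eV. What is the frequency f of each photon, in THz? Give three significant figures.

26.6 THz

In SI units: E = 0.11 eV = 1.7624e-20 J.
Since f = E/h for a photon, f = 2.660e13 Hz.
Converting to THz: f = 26.60 THz ≈ 26.6 THz.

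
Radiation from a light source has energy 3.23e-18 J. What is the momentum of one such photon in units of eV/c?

20.2 eV/c

Since p = E/c for a photon, p = 1.077e-26 kg·m/s.
Converting to eV/c: p = 20.16 eV/c ≈ 20.2 eV/c.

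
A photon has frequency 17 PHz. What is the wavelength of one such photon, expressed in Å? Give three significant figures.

176 Å

In SI units: f = 17 PHz = 1.7e16 Hz.
Since λ = c/f for a photon, λ = 1.763e-8 m.
Converting to Å: λ = 176.3 Å ≈ 176 Å.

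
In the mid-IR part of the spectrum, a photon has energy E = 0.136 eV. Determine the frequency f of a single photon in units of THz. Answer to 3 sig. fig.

(h = 6.62607015 × 10^-34 J·s, 1 eV = 1.602176634 × 10^-19 J.)
First convert: E = 0.136 eV = 2.1790 × 10^-20 J.
For a photon f = E/h, so f = 3.288 × 10^13 Hz.
Converting to THz: f = 32.88 THz ≈ 32.9 THz.

32.9 THz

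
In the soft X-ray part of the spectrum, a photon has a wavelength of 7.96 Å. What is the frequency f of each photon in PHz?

377 PHz

Convert to SI: λ = 7.96 Å = 7.96e-10 m.
The photon relation is f = c/λ, giving f = 3.766e17 Hz.
Converting to PHz: f = 376.6 PHz ≈ 377 PHz.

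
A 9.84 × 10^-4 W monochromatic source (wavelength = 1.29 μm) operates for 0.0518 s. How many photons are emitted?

Total energy: E_total = P·t = 9.84 × 10^-4 × 0.0518 = 5.097 × 10^-5 J.
Per-photon energy: E = 1.540 × 10^-19 J.
N = E_total / E_photon = 3.31 × 10^14.

3.31 × 10^14 photons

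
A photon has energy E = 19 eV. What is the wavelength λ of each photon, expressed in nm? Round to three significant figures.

First convert: E = 19 eV = 3.0441e-18 J.
Apply λ = hc/E: λ = 6.525e-8 m.
Converting to nm: λ = 65.25 nm ≈ 65.3 nm.

65.3 nm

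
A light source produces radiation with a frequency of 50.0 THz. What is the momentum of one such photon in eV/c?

0.207 eV/c

Take h = 6.62607015·10^-34 J·s, c = 2.99792458·10^8 m/s, 1 eV = 1.602176634·10^-19 J.
In SI units: f = 50.0 THz = 5.00·10^13 Hz.
For a photon p = hf/c, so p = 1.105·10^-28 kg·m/s.
Converting to eV/c: p = 0.2068 eV/c ≈ 0.207 eV/c.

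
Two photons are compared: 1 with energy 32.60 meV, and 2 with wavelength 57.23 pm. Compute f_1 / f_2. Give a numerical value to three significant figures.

1.50·10^-6

f_1 = 7.883·10^12 Hz (from energy = 32.60 meV, via f = E/h).
f_2 = 5.238·10^18 Hz (from wavelength = 57.23 pm, via f = c/λ).
Ratio = 7.883·10^12 / 5.238·10^18 = 1.50·10^-6.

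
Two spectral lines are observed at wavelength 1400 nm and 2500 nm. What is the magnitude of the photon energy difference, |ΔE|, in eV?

Using E = hc/λ: E₁ = 1.419e-19 J, E₂ = 7.946e-20 J.
|ΔE| = |1.419e-19 − 7.946e-20| = 6.24e-20 J = 0.390 eV.

0.390 eV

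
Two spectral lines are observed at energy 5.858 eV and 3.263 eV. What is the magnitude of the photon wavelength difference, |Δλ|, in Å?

1680 Å

Using λ = hc/E: λ₁ = 2.1165e-7 m, λ₂ = 3.7997e-7 m.
|Δλ| = |2.1165e-7 − 3.7997e-7| = 1.68e-7 m = 1680 Å.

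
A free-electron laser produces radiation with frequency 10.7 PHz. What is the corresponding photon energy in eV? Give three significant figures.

Use h = 6.62607015e-34 J·s, 1 eV = 1.602176634e-19 J.
In SI units: f = 10.7 PHz = 1.07e16 Hz.
For a photon E = hf, so E = 7.090e-18 J.
Converting to eV: E = 44.25 eV ≈ 44.3 eV.

44.3 eV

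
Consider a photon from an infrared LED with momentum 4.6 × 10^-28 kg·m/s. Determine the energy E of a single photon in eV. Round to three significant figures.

For a photon E = pc, so E = 1.379 × 10^-19 J.
Converting to eV: E = 0.8607 eV ≈ 0.861 eV.

0.861 eV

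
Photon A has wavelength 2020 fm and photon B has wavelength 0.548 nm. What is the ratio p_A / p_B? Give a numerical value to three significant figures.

p_A = 3.280e-22 kg·m/s (from wavelength = 2020 fm, via p = h/λ).
p_B = 1.209e-24 kg·m/s (from wavelength = 0.548 nm, via p = h/λ).
Ratio = 3.280e-22 / 1.209e-24 = 271.

271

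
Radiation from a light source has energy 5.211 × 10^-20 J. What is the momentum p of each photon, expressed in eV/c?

0.325 eV/c

Since p = E/c for a photon, p = 1.738 × 10^-28 kg·m/s.
Converting to eV/c: p = 0.3252 eV/c ≈ 0.325 eV/c.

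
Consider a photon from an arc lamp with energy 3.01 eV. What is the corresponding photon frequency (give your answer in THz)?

728 THz

Take h = 6.62607015e-34 J·s, 1 eV = 1.602176634e-19 J.
Convert to SI: E = 3.01 eV = 4.8226e-19 J.
Since f = E/h for a photon, f = 7.278e14 Hz.
Converting to THz: f = 727.8 THz ≈ 728 THz.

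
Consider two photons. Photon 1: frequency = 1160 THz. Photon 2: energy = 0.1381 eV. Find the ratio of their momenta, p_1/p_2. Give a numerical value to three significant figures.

34.7

p_1 = 2.564 × 10^-27 kg·m/s (from frequency = 1160 THz, via p = hf/c).
p_2 = 7.380 × 10^-29 kg·m/s (from energy = 0.1381 eV, via p = E/c).
Ratio = 2.564 × 10^-27 / 7.380 × 10^-29 = 34.7.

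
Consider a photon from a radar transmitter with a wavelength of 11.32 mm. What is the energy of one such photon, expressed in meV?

0.110 meV

Use h = 6.62607015e-34 J·s, c = 2.99792458e8 m/s, 1 eV = 1.602176634e-19 J.
Convert to SI: λ = 11.32 mm = 0.01132 m.
For a photon E = hc/λ, so E = 1.755e-23 J.
Converting to meV: E = 0.1095 meV ≈ 0.110 meV.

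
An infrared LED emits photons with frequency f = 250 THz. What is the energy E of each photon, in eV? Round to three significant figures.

In SI units: f = 250 THz = 2.5 × 10^14 Hz.
Apply E = hf: E = 1.657 × 10^-19 J.
Converting to eV: E = 1.034 eV ≈ 1.03 eV.

1.03 eV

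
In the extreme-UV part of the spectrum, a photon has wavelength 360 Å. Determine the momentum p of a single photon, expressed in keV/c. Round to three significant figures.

0.0344 keV/c

(h = 6.62607015e-34 J·s, c = 2.99792458e8 m/s, 1 eV = 1.602176634e-19 J.)
Convert to SI: λ = 360 Å = 3.60e-8 m.
The photon relation is p = h/λ, giving p = 1.841e-26 kg·m/s.
Converting to keV/c: p = 0.03444 keV/c ≈ 0.0344 keV/c.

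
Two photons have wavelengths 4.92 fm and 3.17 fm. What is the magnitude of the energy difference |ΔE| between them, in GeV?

Using E = hc/λ: E₁ = 4.037e-11 J, E₂ = 6.266e-11 J.
|ΔE| = |4.037e-11 − 6.266e-11| = 2.23e-11 J = 0.139 GeV.

0.139 GeV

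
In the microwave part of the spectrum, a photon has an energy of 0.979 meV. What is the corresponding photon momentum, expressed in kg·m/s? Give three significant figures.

5.23·10^-31 kg·m/s

Convert to SI: E = 0.979 meV = 1.5685·10^-22 J.
For a photon p = E/c, so p = 5.232·10^-31 kg·m/s.
So p ≈ 5.23·10^-31 kg·m/s.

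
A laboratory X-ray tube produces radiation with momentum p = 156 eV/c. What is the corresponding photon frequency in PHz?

37.7 PHz

Take h = 6.62607015e-34 J·s, c = 2.99792458e8 m/s, 1 eV = 1.602176634e-19 J.
In SI units: p = 156 eV/c = 8.3371e-26 kg·m/s.
For a photon f = pc/h, so f = 3.772e16 Hz.
Converting to PHz: f = 37.72 PHz ≈ 37.7 PHz.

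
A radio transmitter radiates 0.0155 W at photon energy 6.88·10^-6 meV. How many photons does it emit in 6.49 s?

Total energy: E_total = P·t = 0.0155 × 6.49 = 0.1006 J.
Per-photon energy: E = 1.102·10^-27 J.
N = E_total / E_photon = 9.13·10^25.

9.13·10^25 photons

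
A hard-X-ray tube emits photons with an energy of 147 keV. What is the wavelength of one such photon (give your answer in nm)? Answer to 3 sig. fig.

First convert: E = 147 keV = 2.3552·10^-14 J.
Since λ = hc/E for a photon, λ = 8.434·10^-12 m.
Converting to nm: λ = 0.008434 nm ≈ 8.43·10^-3 nm.

8.43·10^-3 nm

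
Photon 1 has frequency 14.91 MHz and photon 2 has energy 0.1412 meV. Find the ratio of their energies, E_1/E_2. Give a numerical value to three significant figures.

E_1 = 9.879 × 10^-27 J (from frequency = 14.91 MHz, via E = hf).
E_2 = 2.262 × 10^-23 J (from energy = 0.1412 meV, via E given directly).
Ratio = 9.879 × 10^-27 / 2.262 × 10^-23 = 4.37 × 10^-4.

4.37 × 10^-4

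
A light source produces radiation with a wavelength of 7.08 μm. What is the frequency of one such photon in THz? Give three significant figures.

42.3 THz

In SI units: λ = 7.08 μm = 7.08e-6 m.
Apply f = c/λ: f = 4.234e13 Hz.
Converting to THz: f = 42.34 THz ≈ 42.3 THz.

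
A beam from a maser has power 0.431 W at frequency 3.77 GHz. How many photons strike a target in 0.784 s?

Total energy: E_total = P·t = 0.431 × 0.784 = 0.3379 J.
Per-photon energy: E = 2.498e-24 J.
N = E_total / E_photon = 1.35e23.

1.35e23 photons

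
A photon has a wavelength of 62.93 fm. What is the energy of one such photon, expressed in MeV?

19.7 MeV

(h = 6.62607015 × 10^-34 J·s, c = 2.99792458 × 10^8 m/s, 1 eV = 1.602176634 × 10^-19 J.)
Convert to SI: λ = 62.93 fm = 6.293 × 10^-14 m.
Apply E = hc/λ: E = 3.157 × 10^-12 J.
Converting to MeV: E = 19.70 MeV ≈ 19.7 MeV.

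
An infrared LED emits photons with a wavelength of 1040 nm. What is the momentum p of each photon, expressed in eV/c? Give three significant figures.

First convert: λ = 1040 nm = 1.04 × 10^-6 m.
The photon relation is p = h/λ, giving p = 6.371 × 10^-28 kg·m/s.
Converting to eV/c: p = 1.192 eV/c ≈ 1.19 eV/c.

1.19 eV/c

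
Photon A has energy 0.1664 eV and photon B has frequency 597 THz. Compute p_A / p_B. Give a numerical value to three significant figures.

p_A = 8.893 × 10^-29 kg·m/s (from energy = 0.1664 eV, via p = E/c).
p_B = 1.320 × 10^-27 kg·m/s (from frequency = 597 THz, via p = hf/c).
Ratio = 8.893 × 10^-29 / 1.320 × 10^-27 = 0.0674.

0.0674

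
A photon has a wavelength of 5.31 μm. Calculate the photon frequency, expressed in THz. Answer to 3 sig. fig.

56.5 THz

(c = 2.99792458 × 10^8 m/s.)
First convert: λ = 5.31 μm = 5.31 × 10^-6 m.
Since f = c/λ for a photon, f = 5.646 × 10^13 Hz.
Converting to THz: f = 56.46 THz ≈ 56.5 THz.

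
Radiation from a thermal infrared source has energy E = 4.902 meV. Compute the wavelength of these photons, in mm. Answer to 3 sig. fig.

0.253 mm

(h = 6.62607015e-34 J·s, c = 2.99792458e8 m/s, 1 eV = 1.602176634e-19 J.)
Convert to SI: E = 4.902 meV = 7.8539e-22 J.
Apply λ = hc/E: λ = 2.529e-4 m.
Converting to mm: λ = 0.2529 mm ≈ 0.253 mm.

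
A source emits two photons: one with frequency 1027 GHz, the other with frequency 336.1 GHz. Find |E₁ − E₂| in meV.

2.86 meV

Using E = hf: E₁ = 6.8050e-22 J, E₂ = 2.2270e-22 J.
|ΔE| = |6.8050e-22 − 2.2270e-22| = 4.58e-22 J = 2.86 meV.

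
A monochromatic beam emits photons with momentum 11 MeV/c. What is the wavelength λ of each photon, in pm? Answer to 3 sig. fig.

0.113 pm

(h = 6.62607015 × 10^-34 J·s, c = 2.99792458 × 10^8 m/s, 1 eV = 1.602176634 × 10^-19 J.)
Convert to SI: p = 11 MeV/c = 5.8787 × 10^-21 kg·m/s.
Since λ = h/p for a photon, λ = 1.127 × 10^-13 m.
Converting to pm: λ = 0.1127 pm ≈ 0.113 pm.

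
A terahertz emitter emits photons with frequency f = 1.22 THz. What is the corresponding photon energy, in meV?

Take h = 6.62607015e-34 J·s, 1 eV = 1.602176634e-19 J.
In SI units: f = 1.22 THz = 1.22e12 Hz.
The photon relation is E = hf, giving E = 8.084e-22 J.
Converting to meV: E = 5.046 meV ≈ 5.05 meV.

5.05 meV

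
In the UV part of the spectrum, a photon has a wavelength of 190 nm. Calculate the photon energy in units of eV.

Take h = 6.62607015·10^-34 J·s, c = 2.99792458·10^8 m/s, 1 eV = 1.602176634·10^-19 J.
First convert: λ = 190 nm = 1.90·10^-7 m.
Since E = hc/λ for a photon, E = 1.045·10^-18 J.
Converting to eV: E = 6.525 eV ≈ 6.53 eV.

6.53 eV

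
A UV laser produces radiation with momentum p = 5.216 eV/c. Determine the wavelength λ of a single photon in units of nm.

In SI units: p = 5.216 eV/c = 2.7876e-27 kg·m/s.
Since λ = h/p for a photon, λ = 2.377e-7 m.
Converting to nm: λ = 237.7 nm ≈ 238 nm.

238 nm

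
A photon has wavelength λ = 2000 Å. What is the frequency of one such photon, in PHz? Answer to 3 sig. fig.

Take c = 2.99792458e8 m/s.
First convert: λ = 2000 Å = 2.0e-7 m.
Apply f = c/λ: f = 1.499e15 Hz.
Converting to PHz: f = 1.499 PHz ≈ 1.50 PHz.

1.50 PHz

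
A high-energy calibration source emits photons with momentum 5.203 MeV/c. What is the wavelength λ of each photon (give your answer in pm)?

Convert to SI: p = 5.203 MeV/c = 2.7806·10^-21 kg·m/s.
Apply λ = h/p: λ = 2.383·10^-13 m.
Converting to pm: λ = 0.2383 pm ≈ 0.238 pm.

0.238 pm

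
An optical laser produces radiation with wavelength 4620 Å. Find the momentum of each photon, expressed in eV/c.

Use h = 6.62607015 × 10^-34 J·s, c = 2.99792458 × 10^8 m/s, 1 eV = 1.602176634 × 10^-19 J.
In SI units: λ = 4620 Å = 4.62 × 10^-7 m.
For a photon p = h/λ, so p = 1.434 × 10^-27 kg·m/s.
Converting to eV/c: p = 2.684 eV/c ≈ 2.68 eV/c.

2.68 eV/c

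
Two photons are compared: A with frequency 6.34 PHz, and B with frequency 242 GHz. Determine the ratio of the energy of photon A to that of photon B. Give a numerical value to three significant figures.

2.62e4

E_A = 4.201e-18 J (from frequency = 6.34 PHz, via E = hf).
E_B = 1.604e-22 J (from frequency = 242 GHz, via E = hf).
Ratio = 4.201e-18 / 1.604e-22 = 2.62e4.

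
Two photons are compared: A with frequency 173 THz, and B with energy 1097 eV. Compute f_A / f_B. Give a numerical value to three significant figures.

f_A = 1.730e14 Hz (from frequency = 173 THz, via f given directly).
f_B = 2.653e17 Hz (from energy = 1097 eV, via f = E/h).
Ratio = 1.730e14 / 2.653e17 = 6.52e-4.

6.52e-4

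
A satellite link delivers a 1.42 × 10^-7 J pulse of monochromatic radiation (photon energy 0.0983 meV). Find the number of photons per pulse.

9.02 × 10^15 photons

Per-photon energy: E = 1.575 × 10^-23 J (from energy = 0.0983 meV).
N = E_total / E_photon = 1.42 × 10^-7 J / 1.575 × 10^-23 J = 9.02 × 10^15.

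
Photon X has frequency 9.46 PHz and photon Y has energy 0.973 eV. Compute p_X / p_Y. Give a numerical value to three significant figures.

p_X = 2.091 × 10^-26 kg·m/s (from frequency = 9.46 PHz, via p = hf/c).
p_Y = 5.200 × 10^-28 kg·m/s (from energy = 0.973 eV, via p = E/c).
Ratio = 2.091 × 10^-26 / 5.200 × 10^-28 = 40.2.

40.2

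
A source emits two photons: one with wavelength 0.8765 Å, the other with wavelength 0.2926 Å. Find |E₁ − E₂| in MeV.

0.0282 MeV

Using E = hc/λ: E₁ = 2.2663·10^-15 J, E₂ = 6.7889·10^-15 J.
|ΔE| = |2.2663·10^-15 − 6.7889·10^-15| = 4.52·10^-15 J = 0.0282 MeV.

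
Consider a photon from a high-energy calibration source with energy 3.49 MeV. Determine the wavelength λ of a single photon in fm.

355 fm

Use h = 6.62607015e-34 J·s, c = 2.99792458e8 m/s, 1 eV = 1.602176634e-19 J.
Convert to SI: E = 3.49 MeV = 5.5916e-13 J.
Since λ = hc/E for a photon, λ = 3.553e-13 m.
Converting to fm: λ = 355.3 fm ≈ 355 fm.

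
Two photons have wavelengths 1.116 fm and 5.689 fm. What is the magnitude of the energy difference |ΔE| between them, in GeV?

Using E = hc/λ: E₁ = 1.7800 × 10^-10 J, E₂ = 3.4917 × 10^-11 J.
|ΔE| = |1.7800 × 10^-10 − 3.4917 × 10^-11| = 1.43 × 10^-10 J = 0.893 GeV.

0.893 GeV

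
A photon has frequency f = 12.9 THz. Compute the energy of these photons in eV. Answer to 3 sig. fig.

Take h = 6.62607015e-34 J·s, 1 eV = 1.602176634e-19 J.
Convert to SI: f = 12.9 THz = 1.29e13 Hz.
Apply E = hf: E = 8.548e-21 J.
Converting to eV: E = 0.05335 eV ≈ 0.0534 eV.

0.0534 eV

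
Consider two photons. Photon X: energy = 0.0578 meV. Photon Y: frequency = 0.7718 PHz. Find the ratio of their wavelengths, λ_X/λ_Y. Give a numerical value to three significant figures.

5.52 × 10^4

λ_X = 0.02145 m (from energy = 0.0578 meV, via λ = hc/E).
λ_Y = 3.884 × 10^-7 m (from frequency = 0.7718 PHz, via λ = c/f).
Ratio = 0.02145 / 3.884 × 10^-7 = 5.52 × 10^4.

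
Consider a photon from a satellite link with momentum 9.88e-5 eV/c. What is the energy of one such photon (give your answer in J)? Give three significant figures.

1.58e-23 J

In SI units: p = 9.88e-5 eV/c = 5.2802e-32 kg·m/s.
The photon relation is E = pc, giving E = 1.583e-23 J.
So E ≈ 1.58e-23 J.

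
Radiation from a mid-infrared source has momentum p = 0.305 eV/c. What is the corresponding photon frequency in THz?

First convert: p = 0.305 eV/c = 1.6300 × 10^-28 kg·m/s.
For a photon f = pc/h, so f = 7.375 × 10^13 Hz.
Converting to THz: f = 73.75 THz ≈ 73.7 THz.

73.7 THz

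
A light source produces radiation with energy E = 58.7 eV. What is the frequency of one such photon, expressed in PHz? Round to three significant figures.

14.2 PHz

First convert: E = 58.7 eV = 9.4048 × 10^-18 J.
For a photon f = E/h, so f = 1.419 × 10^16 Hz.
Converting to PHz: f = 14.19 PHz ≈ 14.2 PHz.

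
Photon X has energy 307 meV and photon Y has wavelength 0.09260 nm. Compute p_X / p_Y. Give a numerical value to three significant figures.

2.29e-5

p_X = 1.641e-28 kg·m/s (from energy = 307 meV, via p = E/c).
p_Y = 7.156e-24 kg·m/s (from wavelength = 0.09260 nm, via p = h/λ).
Ratio = 1.641e-28 / 7.156e-24 = 2.29e-5.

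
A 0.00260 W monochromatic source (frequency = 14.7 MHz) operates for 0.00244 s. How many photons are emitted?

6.51·10^20 photons

Total energy: E_total = P·t = 0.00260 × 0.00244 = 6.344·10^-6 J.
Per-photon energy: E = 9.740·10^-27 J.
N = E_total / E_photon = 6.51·10^20.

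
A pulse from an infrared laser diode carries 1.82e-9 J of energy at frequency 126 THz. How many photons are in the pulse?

2.18e10 photons

Per-photon energy: E = 8.349e-20 J (from frequency = 126 THz).
N = E_total / E_photon = 1.82e-9 J / 8.349e-20 J = 2.18e10.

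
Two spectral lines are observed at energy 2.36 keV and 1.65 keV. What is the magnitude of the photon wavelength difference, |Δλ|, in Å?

Using λ = hc/E: λ₁ = 5.254e-10 m, λ₂ = 7.514e-10 m.
|Δλ| = |5.254e-10 − 7.514e-10| = 2.26e-10 m = 2.26 Å.

2.26 Å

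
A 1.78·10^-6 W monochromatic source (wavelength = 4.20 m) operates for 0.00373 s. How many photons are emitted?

Total energy: E_total = P·t = 1.78·10^-6 × 0.00373 = 6.639·10^-9 J.
Per-photon energy: E = 4.730·10^-26 J.
N = E_total / E_photon = 1.40·10^17.

1.40·10^17 photons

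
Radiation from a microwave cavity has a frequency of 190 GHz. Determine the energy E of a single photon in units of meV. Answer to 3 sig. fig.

First convert: f = 190 GHz = 1.90e11 Hz.
The photon relation is E = hf, giving E = 1.259e-22 J.
Converting to meV: E = 0.7858 meV ≈ 0.786 meV.

0.786 meV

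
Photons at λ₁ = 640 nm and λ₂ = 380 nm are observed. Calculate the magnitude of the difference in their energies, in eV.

Using E = hc/λ: E₁ = 3.104e-19 J, E₂ = 5.227e-19 J.
|ΔE| = |3.104e-19 − 5.227e-19| = 2.12e-19 J = 1.33 eV.

1.33 eV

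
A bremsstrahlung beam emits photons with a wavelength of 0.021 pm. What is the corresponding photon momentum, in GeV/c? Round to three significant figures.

In SI units: λ = 0.021 pm = 2.1e-14 m.
For a photon p = h/λ, so p = 3.155e-20 kg·m/s.
Converting to GeV/c: p = 0.05904 GeV/c ≈ 0.0590 GeV/c.

0.0590 GeV/c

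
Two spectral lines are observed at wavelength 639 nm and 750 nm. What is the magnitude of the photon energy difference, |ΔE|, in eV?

Using E = hc/λ: E₁ = 3.109e-19 J, E₂ = 2.649e-19 J.
|ΔE| = |3.109e-19 − 2.649e-19| = 4.60e-20 J = 0.287 eV.

0.287 eV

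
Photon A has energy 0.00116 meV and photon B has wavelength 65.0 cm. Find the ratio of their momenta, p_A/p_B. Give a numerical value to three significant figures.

0.608

p_A = 6.199 × 10^-34 kg·m/s (from energy = 0.00116 meV, via p = E/c).
p_B = 1.019 × 10^-33 kg·m/s (from wavelength = 65.0 cm, via p = h/λ).
Ratio = 6.199 × 10^-34 / 1.019 × 10^-33 = 0.608.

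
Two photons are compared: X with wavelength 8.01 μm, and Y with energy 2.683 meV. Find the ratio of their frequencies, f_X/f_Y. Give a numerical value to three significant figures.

57.7

f_X = 3.743·10^13 Hz (from wavelength = 8.01 μm, via f = c/λ).
f_Y = 6.487·10^11 Hz (from energy = 2.683 meV, via f = E/h).
Ratio = 3.743·10^13 / 6.487·10^11 = 57.7.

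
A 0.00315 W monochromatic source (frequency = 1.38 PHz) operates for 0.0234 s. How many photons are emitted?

Total energy: E_total = P·t = 0.00315 × 0.0234 = 7.371 × 10^-5 J.
Per-photon energy: E = 9.144 × 10^-19 J.
N = E_total / E_photon = 8.06 × 10^13.

8.06 × 10^13 photons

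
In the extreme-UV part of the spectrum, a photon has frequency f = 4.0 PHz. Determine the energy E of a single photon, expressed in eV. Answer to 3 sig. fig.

Use h = 6.62607015·10^-34 J·s, 1 eV = 1.602176634·10^-19 J.
In SI units: f = 4.0 PHz = 4.0·10^15 Hz.
The photon relation is E = hf, giving E = 2.650·10^-18 J.
Converting to eV: E = 16.54 eV ≈ 16.5 eV.

16.5 eV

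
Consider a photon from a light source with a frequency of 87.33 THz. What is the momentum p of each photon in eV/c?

(h = 6.62607015 × 10^-34 J·s, c = 2.99792458 × 10^8 m/s, 1 eV = 1.602176634 × 10^-19 J.)
In SI units: f = 87.33 THz = 8.733 × 10^13 Hz.
Apply p = hf/c: p = 1.930 × 10^-28 kg·m/s.
Converting to eV/c: p = 0.3612 eV/c ≈ 0.361 eV/c.

0.361 eV/c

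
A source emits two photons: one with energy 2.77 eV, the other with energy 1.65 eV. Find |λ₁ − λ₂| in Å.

3040 Å

Using λ = hc/E: λ₁ = 4.476 × 10^-7 m, λ₂ = 7.514 × 10^-7 m.
|Δλ| = |4.476 × 10^-7 − 7.514 × 10^-7| = 3.04 × 10^-7 m = 3040 Å.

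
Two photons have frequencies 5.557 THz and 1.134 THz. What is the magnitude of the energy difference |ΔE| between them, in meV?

Using E = hf: E₁ = 3.6821 × 10^-21 J, E₂ = 7.5140 × 10^-22 J.
|ΔE| = |3.6821 × 10^-21 − 7.5140 × 10^-22| = 2.93 × 10^-21 J = 18.3 meV.

18.3 meV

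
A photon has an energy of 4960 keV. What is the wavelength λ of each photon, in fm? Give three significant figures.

250 fm

Use h = 6.62607015e-34 J·s, c = 2.99792458e8 m/s, 1 eV = 1.602176634e-19 J.
In SI units: E = 4960 keV = 7.9468e-13 J.
The photon relation is λ = hc/E, giving λ = 2.500e-13 m.
Converting to fm: λ = 250.0 fm ≈ 250 fm.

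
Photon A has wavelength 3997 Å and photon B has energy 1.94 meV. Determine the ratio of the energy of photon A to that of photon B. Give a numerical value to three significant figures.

E_A = 4.970e-19 J (from wavelength = 3997 Å, via E = hc/λ).
E_B = 3.108e-22 J (from energy = 1.94 meV, via E given directly).
Ratio = 4.970e-19 / 3.108e-22 = 1600.

1600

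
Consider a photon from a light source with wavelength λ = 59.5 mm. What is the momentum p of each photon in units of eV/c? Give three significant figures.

2.08 × 10^-5 eV/c

First convert: λ = 59.5 mm = 0.0595 m.
For a photon p = h/λ, so p = 1.114 × 10^-32 kg·m/s.
Converting to eV/c: p = 2.084 × 10^-5 eV/c ≈ 2.08 × 10^-5 eV/c.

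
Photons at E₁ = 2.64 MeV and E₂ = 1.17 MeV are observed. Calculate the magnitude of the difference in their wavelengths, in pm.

Using λ = hc/E: λ₁ = 4.696 × 10^-13 m, λ₂ = 1.060 × 10^-12 m.
|Δλ| = |4.696 × 10^-13 − 1.060 × 10^-12| = 5.90 × 10^-13 m = 0.590 pm.

0.590 pm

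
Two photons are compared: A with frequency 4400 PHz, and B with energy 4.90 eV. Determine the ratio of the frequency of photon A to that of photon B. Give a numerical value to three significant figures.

3710

f_A = 4.400·10^18 Hz (from frequency = 4400 PHz, via f given directly).
f_B = 1.185·10^15 Hz (from energy = 4.90 eV, via f = E/h).
Ratio = 4.400·10^18 / 1.185·10^15 = 3710.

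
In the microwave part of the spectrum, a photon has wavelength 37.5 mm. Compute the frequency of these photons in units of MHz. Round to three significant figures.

7990 MHz

First convert: λ = 37.5 mm = 0.0375 m.
The photon relation is f = c/λ, giving f = 7.994·10^9 Hz.
Converting to MHz: f = 7994 MHz ≈ 7990 MHz.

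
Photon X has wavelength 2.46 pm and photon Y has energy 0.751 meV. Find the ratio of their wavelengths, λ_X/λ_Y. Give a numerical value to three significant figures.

λ_X = 2.460 × 10^-12 m (from wavelength = 2.46 pm, via λ given directly).
λ_Y = 0.001651 m (from energy = 0.751 meV, via λ = hc/E).
Ratio = 2.460 × 10^-12 / 0.001651 = 1.49 × 10^-9.

1.49 × 10^-9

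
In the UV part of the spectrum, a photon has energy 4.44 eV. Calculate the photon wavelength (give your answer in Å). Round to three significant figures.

2790 Å

First convert: E = 4.44 eV = 7.1137 × 10^-19 J.
For a photon λ = hc/E, so λ = 2.792 × 10^-7 m.
Converting to Å: λ = 2792 Å ≈ 2790 Å.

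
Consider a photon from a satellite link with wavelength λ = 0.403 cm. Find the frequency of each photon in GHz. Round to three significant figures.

74.4 GHz

In SI units: λ = 0.403 cm = 0.00403 m.
Since f = c/λ for a photon, f = 7.439e10 Hz.
Converting to GHz: f = 74.39 GHz ≈ 74.4 GHz.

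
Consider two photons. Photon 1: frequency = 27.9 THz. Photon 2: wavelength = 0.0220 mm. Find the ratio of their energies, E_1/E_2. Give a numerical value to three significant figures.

2.05

E_1 = 1.849e-20 J (from frequency = 27.9 THz, via E = hf).
E_2 = 9.029e-21 J (from wavelength = 0.0220 mm, via E = hc/λ).
Ratio = 1.849e-20 / 9.029e-21 = 2.05.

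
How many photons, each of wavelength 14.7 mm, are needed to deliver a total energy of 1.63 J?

1.21 × 10^23 photons

Per-photon energy: E = 1.351 × 10^-23 J (from wavelength = 14.7 mm).
N = E_total / E_photon = 1.63 J / 1.351 × 10^-23 J = 1.21 × 10^23.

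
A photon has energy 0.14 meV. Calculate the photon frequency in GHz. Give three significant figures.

33.9 GHz

Convert to SI: E = 0.14 meV = 2.2430e-23 J.
Apply f = E/h: f = 3.385e10 Hz.
Converting to GHz: f = 33.85 GHz ≈ 33.9 GHz.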